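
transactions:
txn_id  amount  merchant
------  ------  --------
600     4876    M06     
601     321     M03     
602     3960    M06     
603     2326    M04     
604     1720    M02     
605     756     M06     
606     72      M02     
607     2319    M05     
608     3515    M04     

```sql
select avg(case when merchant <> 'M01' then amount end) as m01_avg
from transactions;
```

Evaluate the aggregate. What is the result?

2207.2222222222

txn_id=600: ✓ → 4876
txn_id=601: ✓ → 321
txn_id=602: ✓ → 3960
txn_id=603: ✓ → 2326
txn_id=604: ✓ → 1720
txn_id=605: ✓ → 756
txn_id=606: ✓ → 72
txn_id=607: ✓ → 2319
txn_id=608: ✓ → 3515
m01_avg = (4876 + 321 + 3960 + 2326 + 1720 + 756 + 72 + 2319 + 3515) / 9 = 2207.2222222222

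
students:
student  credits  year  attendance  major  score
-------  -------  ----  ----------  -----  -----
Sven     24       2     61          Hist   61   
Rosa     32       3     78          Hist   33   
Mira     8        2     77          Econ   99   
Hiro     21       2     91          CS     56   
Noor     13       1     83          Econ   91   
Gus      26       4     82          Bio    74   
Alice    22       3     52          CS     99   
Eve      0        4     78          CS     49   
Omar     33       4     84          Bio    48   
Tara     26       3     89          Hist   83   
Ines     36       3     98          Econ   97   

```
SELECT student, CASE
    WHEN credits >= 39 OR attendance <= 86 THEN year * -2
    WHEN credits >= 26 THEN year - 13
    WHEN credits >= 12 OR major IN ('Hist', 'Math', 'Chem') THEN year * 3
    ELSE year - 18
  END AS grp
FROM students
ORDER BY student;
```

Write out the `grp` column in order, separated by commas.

student=Alice: credits >= 39 OR attendance <= 86 → -6
student=Eve: credits >= 39 OR attendance <= 86 → -8
student=Gus: credits >= 39 OR attendance <= 86 → -8
student=Hiro: credits >= 12 OR major IN ('Hist', 'Math', 'Chem') → 6
student=Ines: credits >= 26 → -10
student=Mira: credits >= 39 OR attendance <= 86 → -4
student=Noor: credits >= 39 OR attendance <= 86 → -2
student=Omar: credits >= 39 OR attendance <= 86 → -8
student=Rosa: credits >= 39 OR attendance <= 86 → -6
student=Sven: credits >= 39 OR attendance <= 86 → -4
student=Tara: credits >= 26 → -10

-6, -8, -8, 6, -10, -4, -2, -8, -6, -4, -10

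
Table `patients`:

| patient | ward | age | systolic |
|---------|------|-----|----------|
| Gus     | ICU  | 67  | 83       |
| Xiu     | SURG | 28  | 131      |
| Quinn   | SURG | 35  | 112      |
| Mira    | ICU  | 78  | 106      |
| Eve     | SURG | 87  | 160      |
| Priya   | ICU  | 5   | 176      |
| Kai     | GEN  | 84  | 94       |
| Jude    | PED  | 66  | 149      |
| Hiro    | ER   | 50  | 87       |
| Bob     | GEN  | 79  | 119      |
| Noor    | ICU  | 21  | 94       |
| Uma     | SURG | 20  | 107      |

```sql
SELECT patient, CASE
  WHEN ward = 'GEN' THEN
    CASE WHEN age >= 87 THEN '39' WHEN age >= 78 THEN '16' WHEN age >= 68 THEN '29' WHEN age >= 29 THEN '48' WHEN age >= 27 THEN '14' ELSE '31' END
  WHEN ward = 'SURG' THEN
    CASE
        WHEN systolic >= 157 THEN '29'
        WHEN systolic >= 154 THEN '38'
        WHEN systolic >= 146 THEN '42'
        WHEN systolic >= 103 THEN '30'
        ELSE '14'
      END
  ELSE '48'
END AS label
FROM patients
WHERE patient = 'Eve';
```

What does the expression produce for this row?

29

patient = Eve: ward=SURG, age=87, systolic=160.
ward='SURG' → inner[systolic >= 157] → 29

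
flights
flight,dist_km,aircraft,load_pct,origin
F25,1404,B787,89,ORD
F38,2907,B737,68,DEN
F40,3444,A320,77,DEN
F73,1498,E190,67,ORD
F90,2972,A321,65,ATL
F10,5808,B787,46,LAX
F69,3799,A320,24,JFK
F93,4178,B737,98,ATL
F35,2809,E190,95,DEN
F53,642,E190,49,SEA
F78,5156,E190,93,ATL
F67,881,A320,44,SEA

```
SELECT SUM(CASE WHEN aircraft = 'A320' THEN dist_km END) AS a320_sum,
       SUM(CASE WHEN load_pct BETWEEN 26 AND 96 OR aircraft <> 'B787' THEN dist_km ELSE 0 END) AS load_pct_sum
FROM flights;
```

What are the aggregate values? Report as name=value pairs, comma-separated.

[a320_sum: aircraft = 'A320']
flight=F25: ✗
flight=F38: ✗
flight=F40: ✓ → 3444
flight=F73: ✗
flight=F90: ✗
flight=F10: ✗
flight=F69: ✓ → 3799
flight=F93: ✗
flight=F35: ✗
flight=F53: ✗
flight=F78: ✗
flight=F67: ✓ → 881
a320_sum = 3444 + 3799 + 881 = 8124
—
[load_pct_sum: load_pct BETWEEN 26 AND 96 OR aircraft <> 'B787']
flight=F25: ✓ → 1404
flight=F38: ✓ → 2907
flight=F40: ✓ → 3444
flight=F73: ✓ → 1498
flight=F90: ✓ → 2972
flight=F10: ✓ → 5808
flight=F69: ✓ → 3799
flight=F93: ✓ → 4178
flight=F35: ✓ → 2809
flight=F53: ✓ → 642
flight=F78: ✓ → 5156
flight=F67: ✓ → 881
load_pct_sum = 1404 + 2907 + 3444 + 1498 + 2972 + 5808 + 3799 + 4178 + 2809 + 642 + 5156 + 881 = 35498

a320_sum=8124, load_pct_sum=35498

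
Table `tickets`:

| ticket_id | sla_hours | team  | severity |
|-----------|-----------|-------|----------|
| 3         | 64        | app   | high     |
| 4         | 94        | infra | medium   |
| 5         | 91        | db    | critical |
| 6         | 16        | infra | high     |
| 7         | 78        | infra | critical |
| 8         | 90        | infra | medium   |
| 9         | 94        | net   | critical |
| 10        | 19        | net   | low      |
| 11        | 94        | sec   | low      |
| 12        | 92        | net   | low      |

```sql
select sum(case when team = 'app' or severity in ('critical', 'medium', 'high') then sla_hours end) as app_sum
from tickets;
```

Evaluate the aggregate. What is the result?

ticket_id=3: ✓ → 64
ticket_id=4: ✓ → 94
ticket_id=5: ✓ → 91
ticket_id=6: ✓ → 16
ticket_id=7: ✓ → 78
ticket_id=8: ✓ → 90
ticket_id=9: ✓ → 94
ticket_id=10: ✗
ticket_id=11: ✗
ticket_id=12: ✗
app_sum = 64 + 94 + 91 + 16 + 78 + 90 + 94 = 527

527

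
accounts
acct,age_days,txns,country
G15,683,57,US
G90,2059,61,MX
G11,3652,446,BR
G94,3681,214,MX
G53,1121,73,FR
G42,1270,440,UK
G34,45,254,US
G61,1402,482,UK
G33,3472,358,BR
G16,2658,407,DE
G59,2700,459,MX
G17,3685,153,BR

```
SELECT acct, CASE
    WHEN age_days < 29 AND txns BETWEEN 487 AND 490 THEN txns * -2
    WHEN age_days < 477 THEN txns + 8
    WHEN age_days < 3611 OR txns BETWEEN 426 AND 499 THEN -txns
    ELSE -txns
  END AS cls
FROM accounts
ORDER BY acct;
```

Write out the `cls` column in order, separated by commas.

-446, -57, -407, -153, -358, 262, -440, -73, -459, -482, -61, -214

acct=G11: age_days < 3611 OR txns BETWEEN 426 AND 499 → -446
acct=G15: age_days < 3611 OR txns BETWEEN 426 AND 499 → -57
acct=G16: age_days < 3611 OR txns BETWEEN 426 AND 499 → -407
acct=G17: ELSE → -153
acct=G33: age_days < 3611 OR txns BETWEEN 426 AND 499 → -358
acct=G34: age_days < 477 → 262
acct=G42: age_days < 3611 OR txns BETWEEN 426 AND 499 → -440
acct=G53: age_days < 3611 OR txns BETWEEN 426 AND 499 → -73
acct=G59: age_days < 3611 OR txns BETWEEN 426 AND 499 → -459
acct=G61: age_days < 3611 OR txns BETWEEN 426 AND 499 → -482
acct=G90: age_days < 3611 OR txns BETWEEN 426 AND 499 → -61
acct=G94: ELSE → -214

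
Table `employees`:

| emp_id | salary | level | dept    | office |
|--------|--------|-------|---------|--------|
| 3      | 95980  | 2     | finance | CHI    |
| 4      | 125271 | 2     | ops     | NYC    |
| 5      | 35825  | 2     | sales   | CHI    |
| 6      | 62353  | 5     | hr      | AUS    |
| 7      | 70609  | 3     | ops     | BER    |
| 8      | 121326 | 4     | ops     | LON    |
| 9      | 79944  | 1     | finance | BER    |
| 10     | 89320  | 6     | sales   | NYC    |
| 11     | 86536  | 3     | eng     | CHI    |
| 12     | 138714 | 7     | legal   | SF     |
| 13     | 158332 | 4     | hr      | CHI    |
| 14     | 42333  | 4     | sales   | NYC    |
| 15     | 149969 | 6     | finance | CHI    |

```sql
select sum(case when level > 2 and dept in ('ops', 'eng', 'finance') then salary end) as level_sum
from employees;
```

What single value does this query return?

emp_id=3: ✗
emp_id=4: ✗
emp_id=5: ✗
emp_id=6: ✗
emp_id=7: ✓ → 70609
emp_id=8: ✓ → 121326
emp_id=9: ✗
emp_id=10: ✗
emp_id=11: ✓ → 86536
emp_id=12: ✗
emp_id=13: ✗
emp_id=14: ✗
emp_id=15: ✓ → 149969
level_sum = 70609 + 121326 + 86536 + 149969 = 428440

428440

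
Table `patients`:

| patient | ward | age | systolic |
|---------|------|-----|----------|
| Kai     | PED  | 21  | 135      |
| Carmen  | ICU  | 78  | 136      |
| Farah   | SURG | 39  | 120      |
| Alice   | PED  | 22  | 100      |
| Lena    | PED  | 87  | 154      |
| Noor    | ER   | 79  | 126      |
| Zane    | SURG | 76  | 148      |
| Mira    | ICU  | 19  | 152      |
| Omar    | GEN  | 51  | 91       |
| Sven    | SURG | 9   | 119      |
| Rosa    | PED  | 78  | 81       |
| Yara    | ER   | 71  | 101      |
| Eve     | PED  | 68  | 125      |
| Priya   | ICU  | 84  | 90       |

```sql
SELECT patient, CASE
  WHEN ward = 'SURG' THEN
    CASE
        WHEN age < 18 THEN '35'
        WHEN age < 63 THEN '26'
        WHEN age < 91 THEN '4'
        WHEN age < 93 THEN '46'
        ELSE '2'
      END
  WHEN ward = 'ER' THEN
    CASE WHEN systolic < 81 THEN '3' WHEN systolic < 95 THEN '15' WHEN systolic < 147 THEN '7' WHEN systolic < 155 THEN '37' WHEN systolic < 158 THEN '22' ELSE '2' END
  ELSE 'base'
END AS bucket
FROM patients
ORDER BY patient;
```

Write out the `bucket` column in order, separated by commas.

patient=Alice: ward='PED' → outer ELSE → base
patient=Carmen: ward='ICU' → outer ELSE → base
patient=Eve: ward='PED' → outer ELSE → base
patient=Farah: ward='SURG' → inner[age < 63] → 26
patient=Kai: ward='PED' → outer ELSE → base
patient=Lena: ward='PED' → outer ELSE → base
patient=Mira: ward='ICU' → outer ELSE → base
patient=Noor: ward='ER' → inner[systolic < 147] → 7
patient=Omar: ward='GEN' → outer ELSE → base
patient=Priya: ward='ICU' → outer ELSE → base
patient=Rosa: ward='PED' → outer ELSE → base
patient=Sven: ward='SURG' → inner[age < 18] → 35
patient=Yara: ward='ER' → inner[systolic < 147] → 7
patient=Zane: ward='SURG' → inner[age < 91] → 4

base, base, base, 26, base, base, base, 7, base, base, base, 35, 7, 4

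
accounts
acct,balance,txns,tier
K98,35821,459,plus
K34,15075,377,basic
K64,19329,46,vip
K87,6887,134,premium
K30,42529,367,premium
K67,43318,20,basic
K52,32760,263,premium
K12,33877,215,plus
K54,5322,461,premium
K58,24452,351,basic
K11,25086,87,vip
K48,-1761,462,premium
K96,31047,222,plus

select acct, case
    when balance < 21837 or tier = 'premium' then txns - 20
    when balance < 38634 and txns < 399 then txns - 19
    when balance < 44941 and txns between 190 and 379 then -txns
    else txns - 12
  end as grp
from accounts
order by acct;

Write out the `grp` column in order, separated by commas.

acct=K11: balance < 38634 and txns < 399 → 68
acct=K12: balance < 38634 and txns < 399 → 196
acct=K30: balance < 21837 or tier = 'premium' → 347
acct=K34: balance < 21837 or tier = 'premium' → 357
acct=K48: balance < 21837 or tier = 'premium' → 442
acct=K52: balance < 21837 or tier = 'premium' → 243
acct=K54: balance < 21837 or tier = 'premium' → 441
acct=K58: balance < 38634 and txns < 399 → 332
acct=K64: balance < 21837 or tier = 'premium' → 26
acct=K67: ELSE → 8
acct=K87: balance < 21837 or tier = 'premium' → 114
acct=K96: balance < 38634 and txns < 399 → 203
acct=K98: ELSE → 447

68, 196, 347, 357, 442, 243, 441, 332, 26, 8, 114, 203, 447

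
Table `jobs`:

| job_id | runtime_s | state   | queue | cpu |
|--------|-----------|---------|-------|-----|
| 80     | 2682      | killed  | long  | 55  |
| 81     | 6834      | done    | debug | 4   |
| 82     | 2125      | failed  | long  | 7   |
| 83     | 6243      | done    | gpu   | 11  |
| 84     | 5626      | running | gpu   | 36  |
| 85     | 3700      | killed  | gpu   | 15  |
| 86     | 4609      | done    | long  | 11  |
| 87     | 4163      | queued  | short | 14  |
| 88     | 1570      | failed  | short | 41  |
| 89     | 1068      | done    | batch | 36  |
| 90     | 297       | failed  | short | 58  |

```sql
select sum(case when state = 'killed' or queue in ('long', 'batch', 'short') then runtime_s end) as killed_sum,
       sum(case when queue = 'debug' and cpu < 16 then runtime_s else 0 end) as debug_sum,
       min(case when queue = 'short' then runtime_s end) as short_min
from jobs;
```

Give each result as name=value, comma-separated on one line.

[killed_sum: state = 'killed' or queue in ('long', 'batch', 'short')]
job_id=80: ✓ → 2682
job_id=81: ✗
job_id=82: ✓ → 2125
job_id=83: ✗
job_id=84: ✗
job_id=85: ✓ → 3700
job_id=86: ✓ → 4609
job_id=87: ✓ → 4163
job_id=88: ✓ → 1570
job_id=89: ✓ → 1068
job_id=90: ✓ → 297
killed_sum = 2682 + 2125 + 3700 + 4609 + 4163 + 1570 + 1068 + 297 = 20214
—
[debug_sum: queue = 'debug' and cpu < 16]
job_id=80: ✗
job_id=81: ✓ → 6834
job_id=82: ✗
job_id=83: ✗
job_id=84: ✗
job_id=85: ✗
job_id=86: ✗
job_id=87: ✗
job_id=88: ✗
job_id=89: ✗
job_id=90: ✗
debug_sum = 6834
—
[short_min: queue = 'short']
job_id=80: ✗
job_id=81: ✗
job_id=82: ✗
job_id=83: ✗
job_id=84: ✗
job_id=85: ✗
job_id=86: ✗
job_id=87: ✓ → 4163
job_id=88: ✓ → 1570
job_id=89: ✗
job_id=90: ✓ → 297
short_min = MIN(4163, 1570, 297) = 297

killed_sum=20214, debug_sum=6834, short_min=297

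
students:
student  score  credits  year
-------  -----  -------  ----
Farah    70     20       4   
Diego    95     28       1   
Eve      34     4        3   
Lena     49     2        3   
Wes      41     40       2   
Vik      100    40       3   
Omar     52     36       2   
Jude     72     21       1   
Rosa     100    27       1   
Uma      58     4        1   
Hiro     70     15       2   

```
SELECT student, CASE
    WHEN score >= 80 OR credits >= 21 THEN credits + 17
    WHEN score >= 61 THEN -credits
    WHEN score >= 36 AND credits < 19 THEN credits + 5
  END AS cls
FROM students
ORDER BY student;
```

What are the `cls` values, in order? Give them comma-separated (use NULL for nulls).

45, NULL, -20, -15, 38, 7, 53, 44, 9, 57, 57

student=Diego: score >= 80 OR credits >= 21 → 45
student=Eve: (no match → NULL) → NULL
student=Farah: score >= 61 → -20
student=Hiro: score >= 61 → -15
student=Jude: score >= 80 OR credits >= 21 → 38
student=Lena: score >= 36 AND credits < 19 → 7
student=Omar: score >= 80 OR credits >= 21 → 53
student=Rosa: score >= 80 OR credits >= 21 → 44
student=Uma: score >= 36 AND credits < 19 → 9
student=Vik: score >= 80 OR credits >= 21 → 57
student=Wes: score >= 80 OR credits >= 21 → 57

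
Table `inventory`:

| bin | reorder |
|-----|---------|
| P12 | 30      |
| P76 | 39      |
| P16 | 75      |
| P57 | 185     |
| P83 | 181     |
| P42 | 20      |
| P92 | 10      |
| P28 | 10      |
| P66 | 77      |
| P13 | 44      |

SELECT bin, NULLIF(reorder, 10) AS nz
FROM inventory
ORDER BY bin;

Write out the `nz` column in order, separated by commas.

30, 44, 75, NULL, 20, 185, 77, 39, 181, NULL

bin=P12: reorder=30 vs 10: differ → 30
bin=P13: reorder=44 vs 10: differ → 44
bin=P16: reorder=75 vs 10: differ → 75
bin=P28: reorder=10 vs 10: equal → NULL
bin=P42: reorder=20 vs 10: differ → 20
bin=P57: reorder=185 vs 10: differ → 185
bin=P66: reorder=77 vs 10: differ → 77
bin=P76: reorder=39 vs 10: differ → 39
bin=P83: reorder=181 vs 10: differ → 181
bin=P92: reorder=10 vs 10: equal → NULL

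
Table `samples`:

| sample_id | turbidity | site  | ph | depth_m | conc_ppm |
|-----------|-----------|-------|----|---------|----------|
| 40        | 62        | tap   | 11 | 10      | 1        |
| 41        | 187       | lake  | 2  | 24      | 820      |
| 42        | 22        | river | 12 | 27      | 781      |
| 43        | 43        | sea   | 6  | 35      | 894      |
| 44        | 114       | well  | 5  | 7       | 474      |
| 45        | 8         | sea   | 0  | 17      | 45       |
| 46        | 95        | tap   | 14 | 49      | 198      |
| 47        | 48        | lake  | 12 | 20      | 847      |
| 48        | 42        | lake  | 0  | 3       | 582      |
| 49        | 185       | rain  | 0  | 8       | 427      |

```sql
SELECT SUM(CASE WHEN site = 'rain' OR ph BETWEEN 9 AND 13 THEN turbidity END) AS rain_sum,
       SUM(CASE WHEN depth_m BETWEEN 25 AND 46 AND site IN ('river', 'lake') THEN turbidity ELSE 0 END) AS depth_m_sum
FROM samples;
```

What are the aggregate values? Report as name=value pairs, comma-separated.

[rain_sum: site = 'rain' OR ph BETWEEN 9 AND 13]
sample_id=40: ✓ → 62
sample_id=41: ✗
sample_id=42: ✓ → 22
sample_id=43: ✗
sample_id=44: ✗
sample_id=45: ✗
sample_id=46: ✗
sample_id=47: ✓ → 48
sample_id=48: ✗
sample_id=49: ✓ → 185
rain_sum = 62 + 22 + 48 + 185 = 317
—
[depth_m_sum: depth_m BETWEEN 25 AND 46 AND site IN ('river', 'lake')]
sample_id=40: ✗
sample_id=41: ✗
sample_id=42: ✓ → 22
sample_id=43: ✗
sample_id=44: ✗
sample_id=45: ✗
sample_id=46: ✗
sample_id=47: ✗
sample_id=48: ✗
sample_id=49: ✗
depth_m_sum = 22

rain_sum=317, depth_m_sum=22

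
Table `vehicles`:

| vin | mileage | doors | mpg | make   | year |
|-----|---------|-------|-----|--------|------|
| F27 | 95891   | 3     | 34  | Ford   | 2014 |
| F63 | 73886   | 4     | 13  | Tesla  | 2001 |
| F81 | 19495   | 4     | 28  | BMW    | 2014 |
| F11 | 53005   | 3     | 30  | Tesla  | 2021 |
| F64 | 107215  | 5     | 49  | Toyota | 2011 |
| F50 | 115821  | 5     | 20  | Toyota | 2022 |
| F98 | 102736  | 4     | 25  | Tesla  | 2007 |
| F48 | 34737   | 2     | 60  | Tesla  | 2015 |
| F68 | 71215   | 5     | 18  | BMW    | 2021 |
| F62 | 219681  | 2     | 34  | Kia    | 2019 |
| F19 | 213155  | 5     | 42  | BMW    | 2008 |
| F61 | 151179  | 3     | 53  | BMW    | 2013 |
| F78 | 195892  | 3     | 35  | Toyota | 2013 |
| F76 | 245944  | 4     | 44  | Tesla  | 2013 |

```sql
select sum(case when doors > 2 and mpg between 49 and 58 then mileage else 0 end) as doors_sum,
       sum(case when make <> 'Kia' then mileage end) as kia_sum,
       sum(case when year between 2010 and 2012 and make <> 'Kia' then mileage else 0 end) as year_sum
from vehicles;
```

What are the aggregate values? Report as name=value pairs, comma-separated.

[doors_sum: doors > 2 and mpg between 49 and 58]
vin=F27: ✗
vin=F63: ✗
vin=F81: ✗
vin=F11: ✗
vin=F64: ✓ → 107215
vin=F50: ✗
vin=F98: ✗
vin=F48: ✗
vin=F68: ✗
vin=F62: ✗
vin=F19: ✗
vin=F61: ✓ → 151179
vin=F78: ✗
vin=F76: ✗
doors_sum = 107215 + 151179 = 258394
—
[kia_sum: make <> 'Kia']
vin=F27: ✓ → 95891
vin=F63: ✓ → 73886
vin=F81: ✓ → 19495
vin=F11: ✓ → 53005
vin=F64: ✓ → 107215
vin=F50: ✓ → 115821
vin=F98: ✓ → 102736
vin=F48: ✓ → 34737
vin=F68: ✓ → 71215
vin=F62: ✗
vin=F19: ✓ → 213155
vin=F61: ✓ → 151179
vin=F78: ✓ → 195892
vin=F76: ✓ → 245944
kia_sum = 95891 + 73886 + 19495 + 53005 + 107215 + 115821 + 102736 + 34737 + 71215 + 213155 + 151179 + 195892 + 245944 = 1480171
—
[year_sum: year between 2010 and 2012 and make <> 'Kia']
vin=F27: ✗
vin=F63: ✗
vin=F81: ✗
vin=F11: ✗
vin=F64: ✓ → 107215
vin=F50: ✗
vin=F98: ✗
vin=F48: ✗
vin=F68: ✗
vin=F62: ✗
vin=F19: ✗
vin=F61: ✗
vin=F78: ✗
vin=F76: ✗
year_sum = 107215

doors_sum=258394, kia_sum=1480171, year_sum=107215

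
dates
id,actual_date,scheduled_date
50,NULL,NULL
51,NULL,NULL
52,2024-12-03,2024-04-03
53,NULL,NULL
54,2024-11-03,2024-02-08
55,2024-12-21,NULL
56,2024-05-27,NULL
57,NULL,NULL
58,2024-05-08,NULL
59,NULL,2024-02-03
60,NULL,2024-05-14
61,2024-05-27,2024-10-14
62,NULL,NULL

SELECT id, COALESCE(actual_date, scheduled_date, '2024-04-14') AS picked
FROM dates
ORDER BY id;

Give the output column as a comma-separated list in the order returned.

2024-04-14, 2024-04-14, 2024-12-03, 2024-04-14, 2024-11-03, 2024-12-21, 2024-05-27, 2024-04-14, 2024-05-08, 2024-02-03, 2024-05-14, 2024-05-27, 2024-04-14

id=50: actual_date=NULL, scheduled_date=NULL, → literal 2024-04-14 → 2024-04-14
id=51: actual_date=NULL, scheduled_date=NULL, → literal 2024-04-14 → 2024-04-14
id=52: actual_date=2024-12-03 → 2024-12-03
id=53: actual_date=NULL, scheduled_date=NULL, → literal 2024-04-14 → 2024-04-14
id=54: actual_date=2024-11-03 → 2024-11-03
id=55: actual_date=2024-12-21 → 2024-12-21
id=56: actual_date=2024-05-27 → 2024-05-27
id=57: actual_date=NULL, scheduled_date=NULL, → literal 2024-04-14 → 2024-04-14
id=58: actual_date=2024-05-08 → 2024-05-08
id=59: actual_date=NULL, scheduled_date=2024-02-03 → 2024-02-03
id=60: actual_date=NULL, scheduled_date=2024-05-14 → 2024-05-14
id=61: actual_date=2024-05-27 → 2024-05-27
id=62: actual_date=NULL, scheduled_date=NULL, → literal 2024-04-14 → 2024-04-14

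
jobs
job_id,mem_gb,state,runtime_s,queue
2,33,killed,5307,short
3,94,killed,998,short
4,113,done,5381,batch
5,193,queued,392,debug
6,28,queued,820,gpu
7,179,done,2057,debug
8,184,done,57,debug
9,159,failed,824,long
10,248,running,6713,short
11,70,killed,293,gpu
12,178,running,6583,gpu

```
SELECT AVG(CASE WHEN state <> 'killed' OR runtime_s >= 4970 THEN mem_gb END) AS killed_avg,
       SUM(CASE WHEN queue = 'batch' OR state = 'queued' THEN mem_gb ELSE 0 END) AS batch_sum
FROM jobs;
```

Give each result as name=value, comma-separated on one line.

[killed_avg: state <> 'killed' OR runtime_s >= 4970]
job_id=2: ✓ → 33
job_id=3: ✗
job_id=4: ✓ → 113
job_id=5: ✓ → 193
job_id=6: ✓ → 28
job_id=7: ✓ → 179
job_id=8: ✓ → 184
job_id=9: ✓ → 159
job_id=10: ✓ → 248
job_id=11: ✗
job_id=12: ✓ → 178
killed_avg = (33 + 113 + 193 + 28 + 179 + 184 + 159 + 248 + 178) / 9 = 146.1111111111
—
[batch_sum: queue = 'batch' OR state = 'queued']
job_id=2: ✗
job_id=3: ✗
job_id=4: ✓ → 113
job_id=5: ✓ → 193
job_id=6: ✓ → 28
job_id=7: ✗
job_id=8: ✗
job_id=9: ✗
job_id=10: ✗
job_id=11: ✗
job_id=12: ✗
batch_sum = 113 + 193 + 28 = 334

killed_avg=146.1111111111, batch_sum=334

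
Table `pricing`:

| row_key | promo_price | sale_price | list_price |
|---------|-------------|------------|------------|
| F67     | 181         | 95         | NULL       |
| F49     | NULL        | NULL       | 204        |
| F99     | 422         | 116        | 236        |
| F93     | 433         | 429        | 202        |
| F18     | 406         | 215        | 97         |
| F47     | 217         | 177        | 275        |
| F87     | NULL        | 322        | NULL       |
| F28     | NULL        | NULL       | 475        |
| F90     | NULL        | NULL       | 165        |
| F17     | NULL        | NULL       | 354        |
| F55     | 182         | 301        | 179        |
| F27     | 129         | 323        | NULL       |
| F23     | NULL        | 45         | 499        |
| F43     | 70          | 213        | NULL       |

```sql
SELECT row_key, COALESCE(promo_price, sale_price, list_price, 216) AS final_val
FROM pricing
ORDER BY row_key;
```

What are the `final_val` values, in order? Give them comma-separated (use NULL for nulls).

354, 406, 45, 129, 475, 70, 217, 204, 182, 181, 322, 165, 433, 422

row_key=F17: promo_price=NULL, sale_price=NULL, list_price=354 → 354
row_key=F18: promo_price=406 → 406
row_key=F23: promo_price=NULL, sale_price=45 → 45
row_key=F27: promo_price=129 → 129
row_key=F28: promo_price=NULL, sale_price=NULL, list_price=475 → 475
row_key=F43: promo_price=70 → 70
row_key=F47: promo_price=217 → 217
row_key=F49: promo_price=NULL, sale_price=NULL, list_price=204 → 204
row_key=F55: promo_price=182 → 182
row_key=F67: promo_price=181 → 181
row_key=F87: promo_price=NULL, sale_price=322 → 322
row_key=F90: promo_price=NULL, sale_price=NULL, list_price=165 → 165
row_key=F93: promo_price=433 → 433
row_key=F99: promo_price=422 → 422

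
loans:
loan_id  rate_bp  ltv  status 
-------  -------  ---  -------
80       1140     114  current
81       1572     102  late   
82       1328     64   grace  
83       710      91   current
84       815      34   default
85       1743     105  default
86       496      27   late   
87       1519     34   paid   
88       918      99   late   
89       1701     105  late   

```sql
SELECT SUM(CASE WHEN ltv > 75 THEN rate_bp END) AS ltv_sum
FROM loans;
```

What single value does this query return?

7784

loan_id=80: ✓ → 1140
loan_id=81: ✓ → 1572
loan_id=82: ✗
loan_id=83: ✓ → 710
loan_id=84: ✗
loan_id=85: ✓ → 1743
loan_id=86: ✗
loan_id=87: ✗
loan_id=88: ✓ → 918
loan_id=89: ✓ → 1701
ltv_sum = 1140 + 1572 + 710 + 1743 + 918 + 1701 = 7784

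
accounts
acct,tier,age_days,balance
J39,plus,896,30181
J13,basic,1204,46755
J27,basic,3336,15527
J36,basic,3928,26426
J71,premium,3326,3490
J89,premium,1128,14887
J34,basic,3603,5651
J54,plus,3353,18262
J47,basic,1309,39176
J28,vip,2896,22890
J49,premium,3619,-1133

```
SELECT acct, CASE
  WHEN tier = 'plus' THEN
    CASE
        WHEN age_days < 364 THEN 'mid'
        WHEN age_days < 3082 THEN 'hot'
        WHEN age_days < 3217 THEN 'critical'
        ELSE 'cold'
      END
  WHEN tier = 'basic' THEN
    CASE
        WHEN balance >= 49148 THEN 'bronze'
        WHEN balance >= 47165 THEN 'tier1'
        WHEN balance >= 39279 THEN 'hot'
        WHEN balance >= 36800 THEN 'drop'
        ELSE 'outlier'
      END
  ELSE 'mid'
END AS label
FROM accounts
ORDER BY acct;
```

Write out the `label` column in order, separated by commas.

acct=J13: tier='basic' → inner[balance >= 39279] → hot
acct=J27: tier='basic' → inner[ELSE] → outlier
acct=J28: tier='vip' → outer ELSE → mid
acct=J34: tier='basic' → inner[ELSE] → outlier
acct=J36: tier='basic' → inner[ELSE] → outlier
acct=J39: tier='plus' → inner[age_days < 3082] → hot
acct=J47: tier='basic' → inner[balance >= 36800] → drop
acct=J49: tier='premium' → outer ELSE → mid
acct=J54: tier='plus' → inner[ELSE] → cold
acct=J71: tier='premium' → outer ELSE → mid
acct=J89: tier='premium' → outer ELSE → mid

hot, outlier, mid, outlier, outlier, hot, drop, mid, cold, mid, mid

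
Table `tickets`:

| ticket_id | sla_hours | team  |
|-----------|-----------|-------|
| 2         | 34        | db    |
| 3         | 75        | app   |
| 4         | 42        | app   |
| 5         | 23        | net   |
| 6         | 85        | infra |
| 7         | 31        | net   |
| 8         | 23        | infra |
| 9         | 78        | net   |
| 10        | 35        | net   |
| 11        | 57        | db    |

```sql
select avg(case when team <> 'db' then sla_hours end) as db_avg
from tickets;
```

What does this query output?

ticket_id=2: ✗
ticket_id=3: ✓ → 75
ticket_id=4: ✓ → 42
ticket_id=5: ✓ → 23
ticket_id=6: ✓ → 85
ticket_id=7: ✓ → 31
ticket_id=8: ✓ → 23
ticket_id=9: ✓ → 78
ticket_id=10: ✓ → 35
ticket_id=11: ✗
db_avg = (75 + 42 + 23 + 85 + 31 + 23 + 78 + 35) / 8 = 49

49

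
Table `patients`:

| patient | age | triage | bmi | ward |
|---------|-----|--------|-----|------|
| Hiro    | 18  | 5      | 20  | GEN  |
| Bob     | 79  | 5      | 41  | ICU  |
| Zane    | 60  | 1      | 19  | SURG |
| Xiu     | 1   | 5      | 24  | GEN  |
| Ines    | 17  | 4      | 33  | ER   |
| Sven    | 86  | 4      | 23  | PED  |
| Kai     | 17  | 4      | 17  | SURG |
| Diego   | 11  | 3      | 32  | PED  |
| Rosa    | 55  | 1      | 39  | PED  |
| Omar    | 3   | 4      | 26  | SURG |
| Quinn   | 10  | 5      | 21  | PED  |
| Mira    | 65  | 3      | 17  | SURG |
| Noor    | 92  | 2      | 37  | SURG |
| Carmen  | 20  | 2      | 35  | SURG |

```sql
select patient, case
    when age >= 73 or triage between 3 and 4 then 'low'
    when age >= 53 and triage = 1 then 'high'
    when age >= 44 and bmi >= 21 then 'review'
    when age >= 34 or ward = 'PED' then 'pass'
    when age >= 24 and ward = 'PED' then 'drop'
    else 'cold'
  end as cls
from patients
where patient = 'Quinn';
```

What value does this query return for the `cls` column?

patient = Quinn: age=10, triage=5, bmi=21, ward=PED.
age >= 73 or triage between 3 and 4 → false
age >= 53 and triage = 1 → false
age >= 44 and bmi >= 21 → false
age >= 34 or ward = 'PED' → true → pass

pass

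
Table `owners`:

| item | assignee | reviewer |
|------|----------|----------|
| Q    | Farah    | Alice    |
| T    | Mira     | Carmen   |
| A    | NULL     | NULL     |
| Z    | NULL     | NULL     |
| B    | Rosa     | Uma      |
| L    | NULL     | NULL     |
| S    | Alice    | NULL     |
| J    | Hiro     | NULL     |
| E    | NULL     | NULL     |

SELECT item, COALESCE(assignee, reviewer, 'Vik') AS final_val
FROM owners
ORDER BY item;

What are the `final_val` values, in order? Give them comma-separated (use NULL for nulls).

Vik, Rosa, Vik, Hiro, Vik, Farah, Alice, Mira, Vik

item=A: assignee=NULL, reviewer=NULL, → literal Vik → Vik
item=B: assignee=Rosa → Rosa
item=E: assignee=NULL, reviewer=NULL, → literal Vik → Vik
item=J: assignee=Hiro → Hiro
item=L: assignee=NULL, reviewer=NULL, → literal Vik → Vik
item=Q: assignee=Farah → Farah
item=S: assignee=Alice → Alice
item=T: assignee=Mira → Mira
item=Z: assignee=NULL, reviewer=NULL, → literal Vik → Vik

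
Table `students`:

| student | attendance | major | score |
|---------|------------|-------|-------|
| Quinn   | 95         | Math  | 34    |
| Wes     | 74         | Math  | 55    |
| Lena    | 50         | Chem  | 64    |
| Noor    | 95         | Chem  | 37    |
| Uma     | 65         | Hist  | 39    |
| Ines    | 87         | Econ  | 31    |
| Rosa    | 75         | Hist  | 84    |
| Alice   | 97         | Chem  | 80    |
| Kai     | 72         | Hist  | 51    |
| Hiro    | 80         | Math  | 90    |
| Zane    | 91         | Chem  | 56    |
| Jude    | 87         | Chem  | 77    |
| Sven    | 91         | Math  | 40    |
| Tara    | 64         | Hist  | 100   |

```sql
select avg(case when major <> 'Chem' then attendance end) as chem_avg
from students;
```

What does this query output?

student=Quinn: ✓ → 95
student=Wes: ✓ → 74
student=Lena: ✗
student=Noor: ✗
student=Uma: ✓ → 65
student=Ines: ✓ → 87
student=Rosa: ✓ → 75
student=Alice: ✗
student=Kai: ✓ → 72
student=Hiro: ✓ → 80
student=Zane: ✗
student=Jude: ✗
student=Sven: ✓ → 91
student=Tara: ✓ → 64
chem_avg = (95 + 74 + 65 + 87 + 75 + 72 + 80 + 91 + 64) / 9 = 78.1111111111

78.1111111111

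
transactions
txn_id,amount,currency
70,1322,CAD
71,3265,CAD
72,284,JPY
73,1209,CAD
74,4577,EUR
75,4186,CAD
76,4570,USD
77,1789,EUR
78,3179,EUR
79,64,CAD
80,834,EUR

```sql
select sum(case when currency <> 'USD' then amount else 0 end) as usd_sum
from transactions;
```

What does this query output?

20709

txn_id=70: ✓ → 1322
txn_id=71: ✓ → 3265
txn_id=72: ✓ → 284
txn_id=73: ✓ → 1209
txn_id=74: ✓ → 4577
txn_id=75: ✓ → 4186
txn_id=76: ✗
txn_id=77: ✓ → 1789
txn_id=78: ✓ → 3179
txn_id=79: ✓ → 64
txn_id=80: ✓ → 834
usd_sum = 1322 + 3265 + 284 + 1209 + 4577 + 4186 + 1789 + 3179 + 64 + 834 = 20709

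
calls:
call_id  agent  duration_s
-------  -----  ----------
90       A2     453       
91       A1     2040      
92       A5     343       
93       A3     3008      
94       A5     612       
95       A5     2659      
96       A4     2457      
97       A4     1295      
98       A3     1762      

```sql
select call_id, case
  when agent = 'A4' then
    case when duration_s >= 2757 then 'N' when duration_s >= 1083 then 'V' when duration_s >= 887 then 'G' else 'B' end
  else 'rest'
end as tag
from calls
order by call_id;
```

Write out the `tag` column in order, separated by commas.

rest, rest, rest, rest, rest, rest, V, V, rest

call_id=90: agent='A2' → outer ELSE → rest
call_id=91: agent='A1' → outer ELSE → rest
call_id=92: agent='A5' → outer ELSE → rest
call_id=93: agent='A3' → outer ELSE → rest
call_id=94: agent='A5' → outer ELSE → rest
call_id=95: agent='A5' → outer ELSE → rest
call_id=96: agent='A4' → inner[duration_s >= 1083] → V
call_id=97: agent='A4' → inner[duration_s >= 1083] → V
call_id=98: agent='A3' → outer ELSE → rest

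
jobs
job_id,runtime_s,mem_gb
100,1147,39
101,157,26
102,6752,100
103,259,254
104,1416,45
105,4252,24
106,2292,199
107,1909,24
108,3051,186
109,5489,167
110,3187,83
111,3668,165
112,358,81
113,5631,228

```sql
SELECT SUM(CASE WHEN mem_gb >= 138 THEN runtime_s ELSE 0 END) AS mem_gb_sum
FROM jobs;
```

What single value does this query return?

20390

job_id=100: ✗
job_id=101: ✗
job_id=102: ✗
job_id=103: ✓ → 259
job_id=104: ✗
job_id=105: ✗
job_id=106: ✓ → 2292
job_id=107: ✗
job_id=108: ✓ → 3051
job_id=109: ✓ → 5489
job_id=110: ✗
job_id=111: ✓ → 3668
job_id=112: ✗
job_id=113: ✓ → 5631
mem_gb_sum = 259 + 2292 + 3051 + 5489 + 3668 + 5631 = 20390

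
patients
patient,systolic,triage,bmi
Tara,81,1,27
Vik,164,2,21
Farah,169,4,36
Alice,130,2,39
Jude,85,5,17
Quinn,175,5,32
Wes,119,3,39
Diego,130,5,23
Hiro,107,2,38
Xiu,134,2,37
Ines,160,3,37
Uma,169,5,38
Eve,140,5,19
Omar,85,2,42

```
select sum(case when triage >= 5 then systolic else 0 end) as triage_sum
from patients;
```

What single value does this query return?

699

patient=Tara: ✗
patient=Vik: ✗
patient=Farah: ✗
patient=Alice: ✗
patient=Jude: ✓ → 85
patient=Quinn: ✓ → 175
patient=Wes: ✗
patient=Diego: ✓ → 130
patient=Hiro: ✗
patient=Xiu: ✗
patient=Ines: ✗
patient=Uma: ✓ → 169
patient=Eve: ✓ → 140
patient=Omar: ✗
triage_sum = 85 + 175 + 130 + 169 + 140 = 699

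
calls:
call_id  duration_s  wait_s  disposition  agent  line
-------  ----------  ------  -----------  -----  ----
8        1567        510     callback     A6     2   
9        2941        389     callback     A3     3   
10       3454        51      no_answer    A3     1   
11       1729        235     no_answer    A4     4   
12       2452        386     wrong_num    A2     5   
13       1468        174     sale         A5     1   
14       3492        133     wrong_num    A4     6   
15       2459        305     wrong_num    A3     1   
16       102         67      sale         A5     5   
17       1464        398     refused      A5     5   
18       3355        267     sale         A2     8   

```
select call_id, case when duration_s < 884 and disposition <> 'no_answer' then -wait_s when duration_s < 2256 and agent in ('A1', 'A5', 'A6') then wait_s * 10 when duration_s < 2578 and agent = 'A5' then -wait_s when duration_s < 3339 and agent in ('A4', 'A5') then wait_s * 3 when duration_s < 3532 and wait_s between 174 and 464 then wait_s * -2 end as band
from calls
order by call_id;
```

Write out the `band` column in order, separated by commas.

5100, -778, NULL, 705, -772, 1740, NULL, -610, -67, 3980, -534

call_id=8: duration_s < 2256 and agent in ('A1', 'A5', 'A6') → 5100
call_id=9: duration_s < 3532 and wait_s between 174 and 464 → -778
call_id=10: (no match → NULL) → NULL
call_id=11: duration_s < 3339 and agent in ('A4', 'A5') → 705
call_id=12: duration_s < 3532 and wait_s between 174 and 464 → -772
call_id=13: duration_s < 2256 and agent in ('A1', 'A5', 'A6') → 1740
call_id=14: (no match → NULL) → NULL
call_id=15: duration_s < 3532 and wait_s between 174 and 464 → -610
call_id=16: duration_s < 884 and disposition <> 'no_answer' → -67
call_id=17: duration_s < 2256 and agent in ('A1', 'A5', 'A6') → 3980
call_id=18: duration_s < 3532 and wait_s between 174 and 464 → -534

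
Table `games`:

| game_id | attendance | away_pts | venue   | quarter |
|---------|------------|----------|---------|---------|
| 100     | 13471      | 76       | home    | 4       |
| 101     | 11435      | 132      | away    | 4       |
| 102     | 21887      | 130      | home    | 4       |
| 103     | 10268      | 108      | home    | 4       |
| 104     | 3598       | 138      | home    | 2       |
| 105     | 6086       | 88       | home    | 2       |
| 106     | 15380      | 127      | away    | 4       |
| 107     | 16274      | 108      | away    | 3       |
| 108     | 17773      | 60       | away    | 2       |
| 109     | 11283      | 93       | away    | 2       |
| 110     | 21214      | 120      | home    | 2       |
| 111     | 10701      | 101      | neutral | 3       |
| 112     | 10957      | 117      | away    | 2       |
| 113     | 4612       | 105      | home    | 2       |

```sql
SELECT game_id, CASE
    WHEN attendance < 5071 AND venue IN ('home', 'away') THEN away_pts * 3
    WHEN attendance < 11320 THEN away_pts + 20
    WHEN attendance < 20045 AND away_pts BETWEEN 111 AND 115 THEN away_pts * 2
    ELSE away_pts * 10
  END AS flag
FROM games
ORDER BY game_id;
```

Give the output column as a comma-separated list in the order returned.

game_id=100: ELSE → 760
game_id=101: ELSE → 1320
game_id=102: ELSE → 1300
game_id=103: attendance < 11320 → 128
game_id=104: attendance < 5071 AND venue IN ('home', 'away') → 414
game_id=105: attendance < 11320 → 108
game_id=106: ELSE → 1270
game_id=107: ELSE → 1080
game_id=108: ELSE → 600
game_id=109: attendance < 11320 → 113
game_id=110: ELSE → 1200
game_id=111: attendance < 11320 → 121
game_id=112: attendance < 11320 → 137
game_id=113: attendance < 5071 AND venue IN ('home', 'away') → 315

760, 1320, 1300, 128, 414, 108, 1270, 1080, 600, 113, 1200, 121, 137, 315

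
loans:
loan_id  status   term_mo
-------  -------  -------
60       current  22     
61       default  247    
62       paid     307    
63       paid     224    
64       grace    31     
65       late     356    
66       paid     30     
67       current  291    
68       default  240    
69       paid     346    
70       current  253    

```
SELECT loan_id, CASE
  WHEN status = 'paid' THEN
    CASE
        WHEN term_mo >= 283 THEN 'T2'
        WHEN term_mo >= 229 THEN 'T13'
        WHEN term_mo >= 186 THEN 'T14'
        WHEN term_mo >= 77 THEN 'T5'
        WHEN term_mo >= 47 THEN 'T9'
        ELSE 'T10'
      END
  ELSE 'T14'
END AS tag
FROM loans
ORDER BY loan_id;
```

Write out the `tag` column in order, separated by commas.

loan_id=60: status='current' → outer ELSE → T14
loan_id=61: status='default' → outer ELSE → T14
loan_id=62: status='paid' → inner[term_mo >= 283] → T2
loan_id=63: status='paid' → inner[term_mo >= 186] → T14
loan_id=64: status='grace' → outer ELSE → T14
loan_id=65: status='late' → outer ELSE → T14
loan_id=66: status='paid' → inner[ELSE] → T10
loan_id=67: status='current' → outer ELSE → T14
loan_id=68: status='default' → outer ELSE → T14
loan_id=69: status='paid' → inner[term_mo >= 283] → T2
loan_id=70: status='current' → outer ELSE → T14

T14, T14, T2, T14, T14, T14, T10, T14, T14, T2, T14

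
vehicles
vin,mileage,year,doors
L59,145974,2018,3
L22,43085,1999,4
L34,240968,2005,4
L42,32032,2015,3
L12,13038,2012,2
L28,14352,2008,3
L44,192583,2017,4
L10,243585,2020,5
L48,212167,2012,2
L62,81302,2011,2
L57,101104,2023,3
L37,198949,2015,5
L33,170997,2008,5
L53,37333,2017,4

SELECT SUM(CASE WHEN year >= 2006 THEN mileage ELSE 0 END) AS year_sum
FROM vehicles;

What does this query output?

1443416

vin=L59: ✓ → 145974
vin=L22: ✗
vin=L34: ✗
vin=L42: ✓ → 32032
vin=L12: ✓ → 13038
vin=L28: ✓ → 14352
vin=L44: ✓ → 192583
vin=L10: ✓ → 243585
vin=L48: ✓ → 212167
vin=L62: ✓ → 81302
vin=L57: ✓ → 101104
vin=L37: ✓ → 198949
vin=L33: ✓ → 170997
vin=L53: ✓ → 37333
year_sum = 145974 + 32032 + 13038 + 14352 + 192583 + 243585 + 212167 + 81302 + 101104 + 198949 + 170997 + 37333 = 1443416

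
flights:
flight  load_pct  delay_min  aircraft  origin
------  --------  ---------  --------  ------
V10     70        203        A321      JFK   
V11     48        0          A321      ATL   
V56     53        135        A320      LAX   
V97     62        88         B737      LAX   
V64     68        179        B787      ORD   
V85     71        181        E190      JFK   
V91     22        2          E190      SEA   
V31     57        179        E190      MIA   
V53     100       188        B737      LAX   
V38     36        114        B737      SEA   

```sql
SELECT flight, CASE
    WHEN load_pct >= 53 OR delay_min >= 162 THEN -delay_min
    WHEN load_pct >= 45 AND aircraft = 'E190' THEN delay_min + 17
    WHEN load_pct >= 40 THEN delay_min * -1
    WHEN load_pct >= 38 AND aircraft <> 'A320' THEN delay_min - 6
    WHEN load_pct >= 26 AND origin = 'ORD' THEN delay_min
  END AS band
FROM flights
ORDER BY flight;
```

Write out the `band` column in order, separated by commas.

flight=V10: load_pct >= 53 OR delay_min >= 162 → -203
flight=V11: load_pct >= 40 → 0
flight=V31: load_pct >= 53 OR delay_min >= 162 → -179
flight=V38: (no match → NULL) → NULL
flight=V53: load_pct >= 53 OR delay_min >= 162 → -188
flight=V56: load_pct >= 53 OR delay_min >= 162 → -135
flight=V64: load_pct >= 53 OR delay_min >= 162 → -179
flight=V85: load_pct >= 53 OR delay_min >= 162 → -181
flight=V91: (no match → NULL) → NULL
flight=V97: load_pct >= 53 OR delay_min >= 162 → -88

-203, 0, -179, NULL, -188, -135, -179, -181, NULL, -88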